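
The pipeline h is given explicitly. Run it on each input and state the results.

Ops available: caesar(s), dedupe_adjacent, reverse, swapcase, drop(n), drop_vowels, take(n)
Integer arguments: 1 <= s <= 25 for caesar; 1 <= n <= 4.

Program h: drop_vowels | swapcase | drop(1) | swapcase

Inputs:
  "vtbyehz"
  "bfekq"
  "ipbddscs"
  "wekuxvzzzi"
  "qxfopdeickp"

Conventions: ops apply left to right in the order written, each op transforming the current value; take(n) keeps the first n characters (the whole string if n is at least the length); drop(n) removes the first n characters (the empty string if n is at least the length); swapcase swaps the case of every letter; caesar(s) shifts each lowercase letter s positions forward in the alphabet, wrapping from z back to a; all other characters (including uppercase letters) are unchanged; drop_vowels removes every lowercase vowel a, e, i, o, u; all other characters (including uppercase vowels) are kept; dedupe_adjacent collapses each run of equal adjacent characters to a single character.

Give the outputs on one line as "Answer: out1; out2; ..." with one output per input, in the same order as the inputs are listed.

Execution, op by op:
  "vtbyehz" -> "vtbyhz" -> "VTBYHZ" -> "TBYHZ" -> "tbyhz"
  "bfekq" -> "bfkq" -> "BFKQ" -> "FKQ" -> "fkq"
  "ipbddscs" -> "pbddscs" -> "PBDDSCS" -> "BDDSCS" -> "bddscs"
  "wekuxvzzzi" -> "wkxvzzz" -> "WKXVZZZ" -> "KXVZZZ" -> "kxvzzz"
  "qxfopdeickp" -> "qxfpdckp" -> "QXFPDCKP" -> "XFPDCKP" -> "xfpdckp"

"tbyhz"; "fkq"; "bddscs"; "kxvzzz"; "xfpdckp"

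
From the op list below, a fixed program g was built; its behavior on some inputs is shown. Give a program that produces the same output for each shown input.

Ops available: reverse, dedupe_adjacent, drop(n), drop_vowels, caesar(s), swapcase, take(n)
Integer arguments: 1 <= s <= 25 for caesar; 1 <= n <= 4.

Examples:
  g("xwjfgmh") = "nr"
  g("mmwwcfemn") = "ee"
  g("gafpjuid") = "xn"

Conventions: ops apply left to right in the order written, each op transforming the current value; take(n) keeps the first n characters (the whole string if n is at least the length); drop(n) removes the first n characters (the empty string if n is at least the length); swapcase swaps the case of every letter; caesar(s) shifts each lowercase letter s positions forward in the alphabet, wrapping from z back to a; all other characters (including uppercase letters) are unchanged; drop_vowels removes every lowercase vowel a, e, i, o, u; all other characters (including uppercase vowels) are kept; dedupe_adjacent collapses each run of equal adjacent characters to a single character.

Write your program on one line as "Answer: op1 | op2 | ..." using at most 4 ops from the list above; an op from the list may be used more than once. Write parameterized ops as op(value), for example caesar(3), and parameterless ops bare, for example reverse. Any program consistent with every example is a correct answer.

drop(2) | take(2) | caesar(8) | reverse

Check, running the answer program on each example:
  "xwjfgmh" -> "jfgmh" -> "jf" -> "rn" -> "nr"
  "mmwwcfemn" -> "wwcfemn" -> "ww" -> "ee" -> "ee"
  "gafpjuid" -> "fpjuid" -> "fp" -> "nx" -> "xn"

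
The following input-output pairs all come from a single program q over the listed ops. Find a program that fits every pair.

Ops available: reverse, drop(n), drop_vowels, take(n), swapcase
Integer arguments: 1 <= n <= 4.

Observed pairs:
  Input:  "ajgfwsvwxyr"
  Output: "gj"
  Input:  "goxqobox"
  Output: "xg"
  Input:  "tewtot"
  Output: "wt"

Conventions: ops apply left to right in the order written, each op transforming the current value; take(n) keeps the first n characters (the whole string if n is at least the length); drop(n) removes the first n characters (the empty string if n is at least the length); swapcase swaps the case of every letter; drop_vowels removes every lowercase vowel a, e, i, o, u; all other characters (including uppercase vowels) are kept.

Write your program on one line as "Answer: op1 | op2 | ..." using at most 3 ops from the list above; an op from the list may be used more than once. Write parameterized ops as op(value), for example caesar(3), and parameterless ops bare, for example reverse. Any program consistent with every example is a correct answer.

drop_vowels | take(2) | reverse

Check, running the answer program on each example:
  "ajgfwsvwxyr" -> "jgfwsvwxyr" -> "jg" -> "gj"
  "goxqobox" -> "gxqbx" -> "gx" -> "xg"
  "tewtot" -> "twtt" -> "tw" -> "wt"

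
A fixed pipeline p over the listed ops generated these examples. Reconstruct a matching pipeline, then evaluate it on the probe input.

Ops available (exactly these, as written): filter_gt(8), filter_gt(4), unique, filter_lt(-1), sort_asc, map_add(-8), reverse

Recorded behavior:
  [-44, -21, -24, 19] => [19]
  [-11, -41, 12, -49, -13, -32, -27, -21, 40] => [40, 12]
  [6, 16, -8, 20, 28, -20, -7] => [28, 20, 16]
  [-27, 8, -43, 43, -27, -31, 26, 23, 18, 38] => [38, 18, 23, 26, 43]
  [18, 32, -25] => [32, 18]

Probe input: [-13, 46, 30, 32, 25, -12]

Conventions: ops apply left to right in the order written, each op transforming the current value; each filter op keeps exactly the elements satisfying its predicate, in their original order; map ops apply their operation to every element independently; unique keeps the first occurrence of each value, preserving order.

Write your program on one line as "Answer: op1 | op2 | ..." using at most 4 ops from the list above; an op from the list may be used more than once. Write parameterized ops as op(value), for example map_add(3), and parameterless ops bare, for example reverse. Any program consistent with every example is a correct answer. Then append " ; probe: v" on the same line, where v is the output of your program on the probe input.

filter_gt(4) | reverse | filter_gt(8) ; probe: [25, 32, 30, 46]

Check, running the answer program on each example:
  [-44, -21, -24, 19] -> [19] -> [19] -> [19]
  [-11, -41, 12, -49, -13, -32, -27, -21, 40] -> [12, 40] -> [40, 12] -> [40, 12]
  [6, 16, -8, 20, 28, -20, -7] -> [6, 16, 20, 28] -> [28, 20, 16, 6] -> [28, 20, 16]
  [-27, 8, -43, 43, -27, -31, 26, 23, 18, 38] -> [8, 43, 26, 23, 18, 38] -> [38, 18, 23, 26, 43, 8] -> [38, 18, 23, 26, 43]
  [18, 32, -25] -> [18, 32] -> [32, 18] -> [32, 18]
  probe: [-13, 46, 30, 32, 25, -12] -> [46, 30, 32, 25] -> [25, 32, 30, 46] -> [25, 32, 30, 46]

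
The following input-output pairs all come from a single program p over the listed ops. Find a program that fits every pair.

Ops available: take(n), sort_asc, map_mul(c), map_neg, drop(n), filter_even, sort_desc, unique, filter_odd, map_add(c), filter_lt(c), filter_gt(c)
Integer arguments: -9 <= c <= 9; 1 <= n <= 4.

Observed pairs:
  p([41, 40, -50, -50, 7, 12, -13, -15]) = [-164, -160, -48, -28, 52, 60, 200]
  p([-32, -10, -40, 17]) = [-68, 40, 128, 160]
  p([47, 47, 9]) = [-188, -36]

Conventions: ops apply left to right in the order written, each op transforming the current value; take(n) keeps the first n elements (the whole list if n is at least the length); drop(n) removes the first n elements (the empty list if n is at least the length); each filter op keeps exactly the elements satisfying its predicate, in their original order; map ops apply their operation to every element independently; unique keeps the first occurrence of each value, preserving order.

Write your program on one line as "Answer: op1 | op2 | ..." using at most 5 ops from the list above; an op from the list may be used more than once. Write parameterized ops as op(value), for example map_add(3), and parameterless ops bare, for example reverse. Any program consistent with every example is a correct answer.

map_neg | map_mul(-4) | map_neg | sort_asc | unique

Check, running the answer program on each example:
  [41, 40, -50, -50, 7, 12, -13, -15] -> [-41, -40, 50, 50, -7, -12, 13, 15] -> [164, 160, -200, -200, 28, 48, -52, -60] -> [-164, -160, 200, 200, -28, -48, 52, 60] -> [-164, -160, -48, -28, 52, 60, 200, 200] -> [-164, -160, -48, -28, 52, 60, 200]
  [-32, -10, -40, 17] -> [32, 10, 40, -17] -> [-128, -40, -160, 68] -> [128, 40, 160, -68] -> [-68, 40, 128, 160] -> [-68, 40, 128, 160]
  [47, 47, 9] -> [-47, -47, -9] -> [188, 188, 36] -> [-188, -188, -36] -> [-188, -188, -36] -> [-188, -36]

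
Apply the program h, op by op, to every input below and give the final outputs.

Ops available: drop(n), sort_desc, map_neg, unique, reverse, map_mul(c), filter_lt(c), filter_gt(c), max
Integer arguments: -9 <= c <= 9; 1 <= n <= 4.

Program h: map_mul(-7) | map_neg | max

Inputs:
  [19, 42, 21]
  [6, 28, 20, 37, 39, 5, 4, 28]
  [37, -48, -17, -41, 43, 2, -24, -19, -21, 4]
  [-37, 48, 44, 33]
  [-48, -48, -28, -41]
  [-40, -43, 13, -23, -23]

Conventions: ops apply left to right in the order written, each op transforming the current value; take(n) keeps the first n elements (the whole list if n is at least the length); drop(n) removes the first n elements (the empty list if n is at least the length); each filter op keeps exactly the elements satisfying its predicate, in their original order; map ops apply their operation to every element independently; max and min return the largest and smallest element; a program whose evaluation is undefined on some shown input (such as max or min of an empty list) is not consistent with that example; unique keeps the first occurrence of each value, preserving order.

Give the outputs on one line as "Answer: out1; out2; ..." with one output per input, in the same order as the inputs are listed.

294; 273; 301; 336; -196; 91

Execution, op by op:
  [19, 42, 21] -> [-133, -294, -147] -> [133, 294, 147] -> 294
  [6, 28, 20, 37, 39, 5, 4, 28] -> [-42, -196, -140, -259, -273, -35, -28, -196] -> [42, 196, 140, 259, 273, 35, 28, 196] -> 273
  [37, -48, -17, -41, 43, 2, -24, -19, -21, 4] -> [-259, 336, 119, 287, -301, -14, 168, 133, 147, -28] -> [259, -336, -119, -287, 301, 14, -168, -133, -147, 28] -> 301
  [-37, 48, 44, 33] -> [259, -336, -308, -231] -> [-259, 336, 308, 231] -> 336
  [-48, -48, -28, -41] -> [336, 336, 196, 287] -> [-336, -336, -196, -287] -> -196
  [-40, -43, 13, -23, -23] -> [280, 301, -91, 161, 161] -> [-280, -301, 91, -161, -161] -> 91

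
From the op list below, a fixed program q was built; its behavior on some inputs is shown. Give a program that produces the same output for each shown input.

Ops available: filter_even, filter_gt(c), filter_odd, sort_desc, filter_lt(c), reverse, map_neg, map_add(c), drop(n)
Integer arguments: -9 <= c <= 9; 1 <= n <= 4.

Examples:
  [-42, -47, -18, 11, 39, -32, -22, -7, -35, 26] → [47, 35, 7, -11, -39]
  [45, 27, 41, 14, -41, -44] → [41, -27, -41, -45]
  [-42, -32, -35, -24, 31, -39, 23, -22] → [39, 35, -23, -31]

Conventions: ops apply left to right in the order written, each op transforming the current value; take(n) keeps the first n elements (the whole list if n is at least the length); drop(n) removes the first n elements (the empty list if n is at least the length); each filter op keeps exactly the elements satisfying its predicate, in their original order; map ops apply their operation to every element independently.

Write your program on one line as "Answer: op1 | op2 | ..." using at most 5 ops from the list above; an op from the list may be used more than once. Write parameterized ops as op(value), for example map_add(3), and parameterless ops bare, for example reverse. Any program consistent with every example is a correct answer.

filter_odd | map_neg | reverse | sort_desc

Check, running the answer program on each example:
  [-42, -47, -18, 11, 39, -32, -22, -7, -35, 26] -> [-47, 11, 39, -7, -35] -> [47, -11, -39, 7, 35] -> [35, 7, -39, -11, 47] -> [47, 35, 7, -11, -39]
  [45, 27, 41, 14, -41, -44] -> [45, 27, 41, -41] -> [-45, -27, -41, 41] -> [41, -41, -27, -45] -> [41, -27, -41, -45]
  [-42, -32, -35, -24, 31, -39, 23, -22] -> [-35, 31, -39, 23] -> [35, -31, 39, -23] -> [-23, 39, -31, 35] -> [39, 35, -23, -31]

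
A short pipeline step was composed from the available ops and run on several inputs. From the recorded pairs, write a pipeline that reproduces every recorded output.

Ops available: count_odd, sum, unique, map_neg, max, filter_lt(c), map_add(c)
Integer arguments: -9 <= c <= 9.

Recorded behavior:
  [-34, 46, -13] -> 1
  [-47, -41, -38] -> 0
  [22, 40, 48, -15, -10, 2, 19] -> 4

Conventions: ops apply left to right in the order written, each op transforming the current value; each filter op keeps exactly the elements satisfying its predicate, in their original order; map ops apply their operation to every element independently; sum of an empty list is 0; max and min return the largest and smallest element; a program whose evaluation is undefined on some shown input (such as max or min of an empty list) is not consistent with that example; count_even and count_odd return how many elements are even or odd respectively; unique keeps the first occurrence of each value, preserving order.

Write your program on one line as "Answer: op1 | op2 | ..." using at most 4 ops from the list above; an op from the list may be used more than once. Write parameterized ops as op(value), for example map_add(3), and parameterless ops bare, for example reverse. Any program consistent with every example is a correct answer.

map_neg | filter_lt(0) | map_add(-7) | count_odd

Check, running the answer program on each example:
  [-34, 46, -13] -> [34, -46, 13] -> [-46] -> [-53] -> 1
  [-47, -41, -38] -> [47, 41, 38] -> [] -> [] -> 0
  [22, 40, 48, -15, -10, 2, 19] -> [-22, -40, -48, 15, 10, -2, -19] -> [-22, -40, -48, -2, -19] -> [-29, -47, -55, -9, -26] -> 4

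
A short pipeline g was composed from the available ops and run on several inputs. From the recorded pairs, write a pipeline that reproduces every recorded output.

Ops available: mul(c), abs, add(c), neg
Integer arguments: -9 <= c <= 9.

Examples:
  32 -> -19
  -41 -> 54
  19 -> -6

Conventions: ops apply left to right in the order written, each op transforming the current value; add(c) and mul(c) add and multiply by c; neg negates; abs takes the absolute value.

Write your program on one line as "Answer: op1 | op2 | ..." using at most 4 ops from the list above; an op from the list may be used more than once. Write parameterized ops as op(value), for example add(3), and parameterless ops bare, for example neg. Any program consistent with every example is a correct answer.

add(-8) | neg | add(-1) | add(6)

Check, running the answer program on each example:
  32 -> 24 -> -24 -> -25 -> -19
  -41 -> -49 -> 49 -> 48 -> 54
  19 -> 11 -> -11 -> -12 -> -6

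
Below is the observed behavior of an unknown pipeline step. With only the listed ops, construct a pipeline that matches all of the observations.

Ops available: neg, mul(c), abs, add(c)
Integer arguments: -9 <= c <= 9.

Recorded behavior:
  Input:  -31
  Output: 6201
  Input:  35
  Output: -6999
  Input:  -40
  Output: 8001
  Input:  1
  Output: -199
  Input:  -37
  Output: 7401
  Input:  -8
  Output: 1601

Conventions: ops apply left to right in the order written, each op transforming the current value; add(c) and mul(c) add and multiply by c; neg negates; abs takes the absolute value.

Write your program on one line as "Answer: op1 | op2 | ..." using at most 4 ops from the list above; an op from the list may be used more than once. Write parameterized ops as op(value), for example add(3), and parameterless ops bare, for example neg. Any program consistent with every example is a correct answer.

mul(-5) | mul(8) | mul(5) | add(1)

Check, running the answer program on each example:
  -31 -> 155 -> 1240 -> 6200 -> 6201
  35 -> -175 -> -1400 -> -7000 -> -6999
  -40 -> 200 -> 1600 -> 8000 -> 8001
  1 -> -5 -> -40 -> -200 -> -199
  -37 -> 185 -> 1480 -> 7400 -> 7401
  -8 -> 40 -> 320 -> 1600 -> 1601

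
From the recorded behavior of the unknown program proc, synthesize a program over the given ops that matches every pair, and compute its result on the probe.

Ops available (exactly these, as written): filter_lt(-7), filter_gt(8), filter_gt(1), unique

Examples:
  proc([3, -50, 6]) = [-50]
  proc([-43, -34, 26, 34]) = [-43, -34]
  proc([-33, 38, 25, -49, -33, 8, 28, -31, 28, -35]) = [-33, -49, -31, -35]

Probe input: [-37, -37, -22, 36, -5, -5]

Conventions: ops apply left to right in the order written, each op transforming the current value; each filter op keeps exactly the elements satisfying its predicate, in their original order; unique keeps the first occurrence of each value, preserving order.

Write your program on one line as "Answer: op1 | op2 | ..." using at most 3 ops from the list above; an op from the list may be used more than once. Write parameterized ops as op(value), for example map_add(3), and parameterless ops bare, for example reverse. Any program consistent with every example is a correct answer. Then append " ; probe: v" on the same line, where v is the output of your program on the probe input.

filter_lt(-7) | unique ; probe: [-37, -22]

Check, running the answer program on each example:
  [3, -50, 6] -> [-50] -> [-50]
  [-43, -34, 26, 34] -> [-43, -34] -> [-43, -34]
  [-33, 38, 25, -49, -33, 8, 28, -31, 28, -35] -> [-33, -49, -33, -31, -35] -> [-33, -49, -31, -35]
  probe: [-37, -37, -22, 36, -5, -5] -> [-37, -37, -22] -> [-37, -22]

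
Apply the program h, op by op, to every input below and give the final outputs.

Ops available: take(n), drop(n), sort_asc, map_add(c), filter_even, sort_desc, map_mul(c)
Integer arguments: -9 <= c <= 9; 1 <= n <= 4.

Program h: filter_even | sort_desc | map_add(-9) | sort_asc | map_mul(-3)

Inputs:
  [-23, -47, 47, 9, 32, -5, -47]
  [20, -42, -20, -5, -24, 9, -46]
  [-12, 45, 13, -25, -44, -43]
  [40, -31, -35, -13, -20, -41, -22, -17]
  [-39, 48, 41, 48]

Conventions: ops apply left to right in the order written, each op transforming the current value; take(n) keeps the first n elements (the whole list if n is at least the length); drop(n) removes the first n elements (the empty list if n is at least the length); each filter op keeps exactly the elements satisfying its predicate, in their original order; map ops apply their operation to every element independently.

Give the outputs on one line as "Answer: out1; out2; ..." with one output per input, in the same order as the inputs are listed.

Execution, op by op:
  [-23, -47, 47, 9, 32, -5, -47] -> [32] -> [32] -> [23] -> [23] -> [-69]
  [20, -42, -20, -5, -24, 9, -46] -> [20, -42, -20, -24, -46] -> [20, -20, -24, -42, -46] -> [11, -29, -33, -51, -55] -> [-55, -51, -33, -29, 11] -> [165, 153, 99, 87, -33]
  [-12, 45, 13, -25, -44, -43] -> [-12, -44] -> [-12, -44] -> [-21, -53] -> [-53, -21] -> [159, 63]
  [40, -31, -35, -13, -20, -41, -22, -17] -> [40, -20, -22] -> [40, -20, -22] -> [31, -29, -31] -> [-31, -29, 31] -> [93, 87, -93]
  [-39, 48, 41, 48] -> [48, 48] -> [48, 48] -> [39, 39] -> [39, 39] -> [-117, -117]

[-69]; [165, 153, 99, 87, -33]; [159, 63]; [93, 87, -93]; [-117, -117]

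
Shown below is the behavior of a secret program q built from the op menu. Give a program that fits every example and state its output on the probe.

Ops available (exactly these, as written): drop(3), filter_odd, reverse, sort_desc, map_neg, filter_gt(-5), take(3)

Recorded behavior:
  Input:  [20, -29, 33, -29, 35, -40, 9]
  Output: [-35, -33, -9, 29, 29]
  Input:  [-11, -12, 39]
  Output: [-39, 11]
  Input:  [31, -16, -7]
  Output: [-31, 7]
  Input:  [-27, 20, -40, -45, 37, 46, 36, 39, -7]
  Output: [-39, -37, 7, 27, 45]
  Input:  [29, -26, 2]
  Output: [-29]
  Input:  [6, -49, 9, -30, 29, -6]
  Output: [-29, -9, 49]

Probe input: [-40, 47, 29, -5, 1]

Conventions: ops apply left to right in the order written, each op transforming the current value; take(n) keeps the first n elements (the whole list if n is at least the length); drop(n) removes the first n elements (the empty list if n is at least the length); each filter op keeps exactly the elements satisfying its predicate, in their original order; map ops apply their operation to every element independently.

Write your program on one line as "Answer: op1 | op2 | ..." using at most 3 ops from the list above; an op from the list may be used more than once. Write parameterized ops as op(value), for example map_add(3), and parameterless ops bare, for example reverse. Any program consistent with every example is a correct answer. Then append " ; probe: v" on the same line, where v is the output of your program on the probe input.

sort_desc | filter_odd | map_neg ; probe: [-47, -29, -1, 5]

Check, running the answer program on each example:
  [20, -29, 33, -29, 35, -40, 9] -> [35, 33, 20, 9, -29, -29, -40] -> [35, 33, 9, -29, -29] -> [-35, -33, -9, 29, 29]
  [-11, -12, 39] -> [39, -11, -12] -> [39, -11] -> [-39, 11]
  [31, -16, -7] -> [31, -7, -16] -> [31, -7] -> [-31, 7]
  [-27, 20, -40, -45, 37, 46, 36, 39, -7] -> [46, 39, 37, 36, 20, -7, -27, -40, -45] -> [39, 37, -7, -27, -45] -> [-39, -37, 7, 27, 45]
  [29, -26, 2] -> [29, 2, -26] -> [29] -> [-29]
  [6, -49, 9, -30, 29, -6] -> [29, 9, 6, -6, -30, -49] -> [29, 9, -49] -> [-29, -9, 49]
  probe: [-40, 47, 29, -5, 1] -> [47, 29, 1, -5, -40] -> [47, 29, 1, -5] -> [-47, -29, -1, 5]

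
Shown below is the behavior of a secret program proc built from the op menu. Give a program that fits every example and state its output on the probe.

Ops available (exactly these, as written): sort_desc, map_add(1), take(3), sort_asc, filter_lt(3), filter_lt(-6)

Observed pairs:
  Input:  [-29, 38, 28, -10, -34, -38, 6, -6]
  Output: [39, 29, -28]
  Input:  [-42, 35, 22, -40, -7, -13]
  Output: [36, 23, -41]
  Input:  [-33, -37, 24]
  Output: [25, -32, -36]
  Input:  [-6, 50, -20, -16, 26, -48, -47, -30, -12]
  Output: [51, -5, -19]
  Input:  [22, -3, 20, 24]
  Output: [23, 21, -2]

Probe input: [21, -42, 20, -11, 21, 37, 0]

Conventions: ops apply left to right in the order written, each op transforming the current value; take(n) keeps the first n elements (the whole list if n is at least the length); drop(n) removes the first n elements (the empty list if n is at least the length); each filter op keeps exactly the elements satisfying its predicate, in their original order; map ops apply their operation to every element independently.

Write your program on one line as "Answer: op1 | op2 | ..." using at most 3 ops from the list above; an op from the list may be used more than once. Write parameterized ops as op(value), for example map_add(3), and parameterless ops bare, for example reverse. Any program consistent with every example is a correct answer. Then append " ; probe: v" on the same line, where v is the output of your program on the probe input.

take(3) | map_add(1) | sort_desc ; probe: [22, 21, -41]

Check, running the answer program on each example:
  [-29, 38, 28, -10, -34, -38, 6, -6] -> [-29, 38, 28] -> [-28, 39, 29] -> [39, 29, -28]
  [-42, 35, 22, -40, -7, -13] -> [-42, 35, 22] -> [-41, 36, 23] -> [36, 23, -41]
  [-33, -37, 24] -> [-33, -37, 24] -> [-32, -36, 25] -> [25, -32, -36]
  [-6, 50, -20, -16, 26, -48, -47, -30, -12] -> [-6, 50, -20] -> [-5, 51, -19] -> [51, -5, -19]
  [22, -3, 20, 24] -> [22, -3, 20] -> [23, -2, 21] -> [23, 21, -2]
  probe: [21, -42, 20, -11, 21, 37, 0] -> [21, -42, 20] -> [22, -41, 21] -> [22, 21, -41]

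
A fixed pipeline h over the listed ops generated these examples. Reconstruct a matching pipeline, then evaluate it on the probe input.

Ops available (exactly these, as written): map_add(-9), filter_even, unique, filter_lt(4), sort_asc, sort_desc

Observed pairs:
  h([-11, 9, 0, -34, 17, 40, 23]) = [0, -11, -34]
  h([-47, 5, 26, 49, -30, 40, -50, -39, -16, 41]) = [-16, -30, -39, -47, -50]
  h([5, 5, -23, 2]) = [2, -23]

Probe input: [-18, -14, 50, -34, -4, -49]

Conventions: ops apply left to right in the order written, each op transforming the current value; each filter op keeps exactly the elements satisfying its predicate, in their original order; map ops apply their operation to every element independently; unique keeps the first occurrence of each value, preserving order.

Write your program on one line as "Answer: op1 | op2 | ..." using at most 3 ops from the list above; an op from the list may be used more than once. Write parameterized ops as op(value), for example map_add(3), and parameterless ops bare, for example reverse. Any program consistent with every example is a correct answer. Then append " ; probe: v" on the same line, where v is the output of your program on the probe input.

filter_lt(4) | sort_asc | sort_desc ; probe: [-4, -14, -18, -34, -49]

Check, running the answer program on each example:
  [-11, 9, 0, -34, 17, 40, 23] -> [-11, 0, -34] -> [-34, -11, 0] -> [0, -11, -34]
  [-47, 5, 26, 49, -30, 40, -50, -39, -16, 41] -> [-47, -30, -50, -39, -16] -> [-50, -47, -39, -30, -16] -> [-16, -30, -39, -47, -50]
  [5, 5, -23, 2] -> [-23, 2] -> [-23, 2] -> [2, -23]
  probe: [-18, -14, 50, -34, -4, -49] -> [-18, -14, -34, -4, -49] -> [-49, -34, -18, -14, -4] -> [-4, -14, -18, -34, -49]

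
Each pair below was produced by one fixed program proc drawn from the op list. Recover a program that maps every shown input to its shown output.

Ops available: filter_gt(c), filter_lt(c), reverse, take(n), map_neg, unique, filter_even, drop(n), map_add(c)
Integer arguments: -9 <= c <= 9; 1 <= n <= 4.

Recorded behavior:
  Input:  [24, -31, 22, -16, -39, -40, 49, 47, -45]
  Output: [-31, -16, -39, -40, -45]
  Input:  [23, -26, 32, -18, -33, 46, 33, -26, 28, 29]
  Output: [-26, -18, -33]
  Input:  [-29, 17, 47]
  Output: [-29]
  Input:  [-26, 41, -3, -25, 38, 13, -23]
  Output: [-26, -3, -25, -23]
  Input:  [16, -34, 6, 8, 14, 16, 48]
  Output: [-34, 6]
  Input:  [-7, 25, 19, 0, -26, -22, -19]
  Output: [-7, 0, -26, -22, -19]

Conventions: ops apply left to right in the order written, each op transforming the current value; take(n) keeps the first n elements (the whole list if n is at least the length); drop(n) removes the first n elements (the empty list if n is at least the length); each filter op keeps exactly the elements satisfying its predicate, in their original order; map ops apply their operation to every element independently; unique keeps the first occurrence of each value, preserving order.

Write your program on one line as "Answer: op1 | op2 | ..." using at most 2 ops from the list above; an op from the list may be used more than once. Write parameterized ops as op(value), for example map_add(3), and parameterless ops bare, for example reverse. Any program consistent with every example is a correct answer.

unique | filter_lt(7)

Check, running the answer program on each example:
  [24, -31, 22, -16, -39, -40, 49, 47, -45] -> [24, -31, 22, -16, -39, -40, 49, 47, -45] -> [-31, -16, -39, -40, -45]
  [23, -26, 32, -18, -33, 46, 33, -26, 28, 29] -> [23, -26, 32, -18, -33, 46, 33, 28, 29] -> [-26, -18, -33]
  [-29, 17, 47] -> [-29, 17, 47] -> [-29]
  [-26, 41, -3, -25, 38, 13, -23] -> [-26, 41, -3, -25, 38, 13, -23] -> [-26, -3, -25, -23]
  [16, -34, 6, 8, 14, 16, 48] -> [16, -34, 6, 8, 14, 48] -> [-34, 6]
  [-7, 25, 19, 0, -26, -22, -19] -> [-7, 25, 19, 0, -26, -22, -19] -> [-7, 0, -26, -22, -19]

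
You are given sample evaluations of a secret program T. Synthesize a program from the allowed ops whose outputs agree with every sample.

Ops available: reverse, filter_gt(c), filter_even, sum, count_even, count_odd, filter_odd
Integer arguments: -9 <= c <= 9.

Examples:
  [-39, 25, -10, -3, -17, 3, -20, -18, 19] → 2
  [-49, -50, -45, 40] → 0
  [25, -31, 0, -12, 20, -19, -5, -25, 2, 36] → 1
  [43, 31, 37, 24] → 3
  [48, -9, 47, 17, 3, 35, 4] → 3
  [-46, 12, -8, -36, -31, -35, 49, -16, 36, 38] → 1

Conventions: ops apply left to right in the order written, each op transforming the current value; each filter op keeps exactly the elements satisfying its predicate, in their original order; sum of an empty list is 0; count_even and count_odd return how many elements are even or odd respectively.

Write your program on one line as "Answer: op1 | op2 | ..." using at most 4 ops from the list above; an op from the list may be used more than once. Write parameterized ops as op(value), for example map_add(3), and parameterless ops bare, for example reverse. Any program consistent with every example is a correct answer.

filter_odd | reverse | filter_gt(6) | count_odd

Check, running the answer program on each example:
  [-39, 25, -10, -3, -17, 3, -20, -18, 19] -> [-39, 25, -3, -17, 3, 19] -> [19, 3, -17, -3, 25, -39] -> [19, 25] -> 2
  [-49, -50, -45, 40] -> [-49, -45] -> [-45, -49] -> [] -> 0
  [25, -31, 0, -12, 20, -19, -5, -25, 2, 36] -> [25, -31, -19, -5, -25] -> [-25, -5, -19, -31, 25] -> [25] -> 1
  [43, 31, 37, 24] -> [43, 31, 37] -> [37, 31, 43] -> [37, 31, 43] -> 3
  [48, -9, 47, 17, 3, 35, 4] -> [-9, 47, 17, 3, 35] -> [35, 3, 17, 47, -9] -> [35, 17, 47] -> 3
  [-46, 12, -8, -36, -31, -35, 49, -16, 36, 38] -> [-31, -35, 49] -> [49, -35, -31] -> [49] -> 1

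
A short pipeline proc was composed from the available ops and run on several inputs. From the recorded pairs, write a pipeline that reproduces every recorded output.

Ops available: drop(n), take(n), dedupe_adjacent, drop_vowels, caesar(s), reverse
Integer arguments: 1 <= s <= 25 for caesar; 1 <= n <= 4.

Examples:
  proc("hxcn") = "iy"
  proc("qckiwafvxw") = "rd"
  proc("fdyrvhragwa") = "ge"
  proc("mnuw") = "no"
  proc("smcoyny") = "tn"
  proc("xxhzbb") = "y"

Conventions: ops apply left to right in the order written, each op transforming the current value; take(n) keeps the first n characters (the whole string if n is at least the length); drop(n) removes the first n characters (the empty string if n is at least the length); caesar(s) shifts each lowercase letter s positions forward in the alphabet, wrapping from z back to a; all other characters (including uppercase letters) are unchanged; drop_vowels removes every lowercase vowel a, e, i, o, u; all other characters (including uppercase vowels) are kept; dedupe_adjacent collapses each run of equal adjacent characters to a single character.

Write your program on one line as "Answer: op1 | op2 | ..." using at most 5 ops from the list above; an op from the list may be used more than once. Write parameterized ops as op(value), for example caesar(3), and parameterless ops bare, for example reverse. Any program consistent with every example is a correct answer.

caesar(19) | caesar(6) | take(2) | caesar(2) | dedupe_adjacent

Check, running the answer program on each example:
  "hxcn" -> "aqvg" -> "gwbm" -> "gw" -> "iy" -> "iy"
  "qckiwafvxw" -> "jvdbptyoqp" -> "pbjhvzeuwv" -> "pb" -> "rd" -> "rd"
  "fdyrvhragwa" -> "ywrkoaktzpt" -> "ecxqugqzfvz" -> "ec" -> "ge" -> "ge"
  "mnuw" -> "fgnp" -> "lmtv" -> "lm" -> "no" -> "no"
  "smcoyny" -> "lfvhrgr" -> "rlbnxmx" -> "rl" -> "tn" -> "tn"
  "xxhzbb" -> "qqasuu" -> "wwgyaa" -> "ww" -> "yy" -> "y"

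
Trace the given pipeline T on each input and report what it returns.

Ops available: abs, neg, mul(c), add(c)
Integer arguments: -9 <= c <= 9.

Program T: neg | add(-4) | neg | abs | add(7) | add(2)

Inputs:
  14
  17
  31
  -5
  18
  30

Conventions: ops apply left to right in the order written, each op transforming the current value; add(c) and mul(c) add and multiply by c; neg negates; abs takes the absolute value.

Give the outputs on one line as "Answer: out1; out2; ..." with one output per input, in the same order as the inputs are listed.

Execution, op by op:
  14 -> -14 -> -18 -> 18 -> 18 -> 25 -> 27
  17 -> -17 -> -21 -> 21 -> 21 -> 28 -> 30
  31 -> -31 -> -35 -> 35 -> 35 -> 42 -> 44
  -5 -> 5 -> 1 -> -1 -> 1 -> 8 -> 10
  18 -> -18 -> -22 -> 22 -> 22 -> 29 -> 31
  30 -> -30 -> -34 -> 34 -> 34 -> 41 -> 43

27; 30; 44; 10; 31; 43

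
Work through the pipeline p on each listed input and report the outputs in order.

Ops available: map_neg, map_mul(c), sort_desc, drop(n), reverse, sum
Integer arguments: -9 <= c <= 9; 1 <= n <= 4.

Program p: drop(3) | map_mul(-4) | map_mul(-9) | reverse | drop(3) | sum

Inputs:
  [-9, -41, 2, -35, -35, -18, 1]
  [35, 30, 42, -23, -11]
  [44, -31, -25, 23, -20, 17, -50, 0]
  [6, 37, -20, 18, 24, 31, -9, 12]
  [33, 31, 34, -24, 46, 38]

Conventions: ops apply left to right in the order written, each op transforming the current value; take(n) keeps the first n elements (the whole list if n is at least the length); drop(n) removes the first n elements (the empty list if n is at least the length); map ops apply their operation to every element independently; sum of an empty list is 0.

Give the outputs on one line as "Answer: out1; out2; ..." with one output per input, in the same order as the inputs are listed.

Execution, op by op:
  [-9, -41, 2, -35, -35, -18, 1] -> [-35, -35, -18, 1] -> [140, 140, 72, -4] -> [-1260, -1260, -648, 36] -> [36, -648, -1260, -1260] -> [-1260] -> -1260
  [35, 30, 42, -23, -11] -> [-23, -11] -> [92, 44] -> [-828, -396] -> [-396, -828] -> [] -> 0
  [44, -31, -25, 23, -20, 17, -50, 0] -> [23, -20, 17, -50, 0] -> [-92, 80, -68, 200, 0] -> [828, -720, 612, -1800, 0] -> [0, -1800, 612, -720, 828] -> [-720, 828] -> 108
  [6, 37, -20, 18, 24, 31, -9, 12] -> [18, 24, 31, -9, 12] -> [-72, -96, -124, 36, -48] -> [648, 864, 1116, -324, 432] -> [432, -324, 1116, 864, 648] -> [864, 648] -> 1512
  [33, 31, 34, -24, 46, 38] -> [-24, 46, 38] -> [96, -184, -152] -> [-864, 1656, 1368] -> [1368, 1656, -864] -> [] -> 0

-1260; 0; 108; 1512; 0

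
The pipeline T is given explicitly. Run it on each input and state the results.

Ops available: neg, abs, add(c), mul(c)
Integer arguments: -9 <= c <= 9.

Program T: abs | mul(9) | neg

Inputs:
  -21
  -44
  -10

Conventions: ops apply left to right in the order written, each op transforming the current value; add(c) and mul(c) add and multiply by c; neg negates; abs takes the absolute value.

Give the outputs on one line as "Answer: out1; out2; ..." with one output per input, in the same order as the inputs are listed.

-189; -396; -90

Execution, op by op:
  -21 -> 21 -> 189 -> -189
  -44 -> 44 -> 396 -> -396
  -10 -> 10 -> 90 -> -90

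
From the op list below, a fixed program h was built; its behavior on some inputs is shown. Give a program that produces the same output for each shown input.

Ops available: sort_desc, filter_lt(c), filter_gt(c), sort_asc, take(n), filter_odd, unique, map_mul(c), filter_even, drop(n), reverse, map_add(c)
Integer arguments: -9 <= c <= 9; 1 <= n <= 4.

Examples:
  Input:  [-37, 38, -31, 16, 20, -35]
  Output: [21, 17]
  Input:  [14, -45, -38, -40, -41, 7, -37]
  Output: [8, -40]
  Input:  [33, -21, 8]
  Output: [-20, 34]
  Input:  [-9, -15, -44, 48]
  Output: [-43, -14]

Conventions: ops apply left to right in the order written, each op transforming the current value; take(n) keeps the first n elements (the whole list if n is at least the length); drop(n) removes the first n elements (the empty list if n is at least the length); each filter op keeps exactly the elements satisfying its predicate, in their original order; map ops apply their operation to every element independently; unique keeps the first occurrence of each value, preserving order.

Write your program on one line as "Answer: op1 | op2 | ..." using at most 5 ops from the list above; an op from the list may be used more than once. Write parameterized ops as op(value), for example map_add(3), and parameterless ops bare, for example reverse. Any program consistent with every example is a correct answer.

map_add(3) | reverse | map_add(-2) | drop(1) | take(2)

Check, running the answer program on each example:
  [-37, 38, -31, 16, 20, -35] -> [-34, 41, -28, 19, 23, -32] -> [-32, 23, 19, -28, 41, -34] -> [-34, 21, 17, -30, 39, -36] -> [21, 17, -30, 39, -36] -> [21, 17]
  [14, -45, -38, -40, -41, 7, -37] -> [17, -42, -35, -37, -38, 10, -34] -> [-34, 10, -38, -37, -35, -42, 17] -> [-36, 8, -40, -39, -37, -44, 15] -> [8, -40, -39, -37, -44, 15] -> [8, -40]
  [33, -21, 8] -> [36, -18, 11] -> [11, -18, 36] -> [9, -20, 34] -> [-20, 34] -> [-20, 34]
  [-9, -15, -44, 48] -> [-6, -12, -41, 51] -> [51, -41, -12, -6] -> [49, -43, -14, -8] -> [-43, -14, -8] -> [-43, -14]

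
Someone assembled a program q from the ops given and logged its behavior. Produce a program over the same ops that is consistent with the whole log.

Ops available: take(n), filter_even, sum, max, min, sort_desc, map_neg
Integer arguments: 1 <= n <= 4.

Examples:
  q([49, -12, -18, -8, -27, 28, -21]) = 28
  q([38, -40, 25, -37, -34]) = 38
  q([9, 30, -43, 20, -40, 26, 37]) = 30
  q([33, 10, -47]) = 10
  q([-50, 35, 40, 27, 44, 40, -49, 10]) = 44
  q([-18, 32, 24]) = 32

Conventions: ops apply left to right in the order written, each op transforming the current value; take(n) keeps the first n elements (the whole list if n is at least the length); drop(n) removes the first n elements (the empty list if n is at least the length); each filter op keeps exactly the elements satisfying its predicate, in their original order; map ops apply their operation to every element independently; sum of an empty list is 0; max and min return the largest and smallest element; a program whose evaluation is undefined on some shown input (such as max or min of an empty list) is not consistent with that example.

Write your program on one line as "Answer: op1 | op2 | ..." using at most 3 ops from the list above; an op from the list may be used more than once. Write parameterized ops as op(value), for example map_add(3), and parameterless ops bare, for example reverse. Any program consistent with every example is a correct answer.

filter_even | max

Check, running the answer program on each example:
  [49, -12, -18, -8, -27, 28, -21] -> [-12, -18, -8, 28] -> 28
  [38, -40, 25, -37, -34] -> [38, -40, -34] -> 38
  [9, 30, -43, 20, -40, 26, 37] -> [30, 20, -40, 26] -> 30
  [33, 10, -47] -> [10] -> 10
  [-50, 35, 40, 27, 44, 40, -49, 10] -> [-50, 40, 44, 40, 10] -> 44
  [-18, 32, 24] -> [-18, 32, 24] -> 32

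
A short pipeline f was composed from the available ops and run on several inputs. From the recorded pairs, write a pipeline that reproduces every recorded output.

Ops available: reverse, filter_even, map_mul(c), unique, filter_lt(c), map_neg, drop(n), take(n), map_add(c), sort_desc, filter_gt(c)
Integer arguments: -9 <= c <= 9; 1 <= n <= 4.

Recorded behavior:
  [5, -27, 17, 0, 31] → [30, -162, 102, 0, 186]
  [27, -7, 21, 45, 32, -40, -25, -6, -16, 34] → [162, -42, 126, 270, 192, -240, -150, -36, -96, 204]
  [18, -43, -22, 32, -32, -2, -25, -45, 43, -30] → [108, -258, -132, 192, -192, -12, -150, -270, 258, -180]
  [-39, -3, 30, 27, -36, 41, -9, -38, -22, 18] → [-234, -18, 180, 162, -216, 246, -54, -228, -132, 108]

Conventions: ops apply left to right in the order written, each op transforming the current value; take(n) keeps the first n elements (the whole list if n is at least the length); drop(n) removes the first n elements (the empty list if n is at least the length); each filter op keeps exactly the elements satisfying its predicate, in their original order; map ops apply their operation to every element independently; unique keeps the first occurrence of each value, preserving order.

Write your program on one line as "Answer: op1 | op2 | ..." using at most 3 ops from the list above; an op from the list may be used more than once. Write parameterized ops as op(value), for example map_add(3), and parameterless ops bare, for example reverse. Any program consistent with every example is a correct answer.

map_neg | map_mul(6) | map_neg

Check, running the answer program on each example:
  [5, -27, 17, 0, 31] -> [-5, 27, -17, 0, -31] -> [-30, 162, -102, 0, -186] -> [30, -162, 102, 0, 186]
  [27, -7, 21, 45, 32, -40, -25, -6, -16, 34] -> [-27, 7, -21, -45, -32, 40, 25, 6, 16, -34] -> [-162, 42, -126, -270, -192, 240, 150, 36, 96, -204] -> [162, -42, 126, 270, 192, -240, -150, -36, -96, 204]
  [18, -43, -22, 32, -32, -2, -25, -45, 43, -30] -> [-18, 43, 22, -32, 32, 2, 25, 45, -43, 30] -> [-108, 258, 132, -192, 192, 12, 150, 270, -258, 180] -> [108, -258, -132, 192, -192, -12, -150, -270, 258, -180]
  [-39, -3, 30, 27, -36, 41, -9, -38, -22, 18] -> [39, 3, -30, -27, 36, -41, 9, 38, 22, -18] -> [234, 18, -180, -162, 216, -246, 54, 228, 132, -108] -> [-234, -18, 180, 162, -216, 246, -54, -228, -132, 108]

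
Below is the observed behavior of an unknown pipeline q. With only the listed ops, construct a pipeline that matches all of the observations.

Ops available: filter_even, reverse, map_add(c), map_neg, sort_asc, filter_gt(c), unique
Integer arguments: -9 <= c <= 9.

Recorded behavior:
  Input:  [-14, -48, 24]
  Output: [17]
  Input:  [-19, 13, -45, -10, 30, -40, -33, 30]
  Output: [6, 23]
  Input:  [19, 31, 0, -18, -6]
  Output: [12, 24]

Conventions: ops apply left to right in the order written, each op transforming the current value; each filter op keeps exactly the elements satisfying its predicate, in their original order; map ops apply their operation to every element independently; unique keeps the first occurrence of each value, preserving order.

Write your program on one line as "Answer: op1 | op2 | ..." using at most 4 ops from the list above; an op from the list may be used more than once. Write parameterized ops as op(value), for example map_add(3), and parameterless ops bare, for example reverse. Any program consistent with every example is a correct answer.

unique | sort_asc | filter_gt(7) | map_add(-7)

Check, running the answer program on each example:
  [-14, -48, 24] -> [-14, -48, 24] -> [-48, -14, 24] -> [24] -> [17]
  [-19, 13, -45, -10, 30, -40, -33, 30] -> [-19, 13, -45, -10, 30, -40, -33] -> [-45, -40, -33, -19, -10, 13, 30] -> [13, 30] -> [6, 23]
  [19, 31, 0, -18, -6] -> [19, 31, 0, -18, -6] -> [-18, -6, 0, 19, 31] -> [19, 31] -> [12, 24]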